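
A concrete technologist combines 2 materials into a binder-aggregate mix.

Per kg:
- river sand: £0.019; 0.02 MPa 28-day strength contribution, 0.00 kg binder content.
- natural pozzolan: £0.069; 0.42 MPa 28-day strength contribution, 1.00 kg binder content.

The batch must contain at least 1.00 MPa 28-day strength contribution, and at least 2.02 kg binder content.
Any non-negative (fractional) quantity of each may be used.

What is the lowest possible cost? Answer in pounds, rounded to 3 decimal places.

£0.164

Let x1 = kg of river sand, x2 = kg of natural pozzolan.
min 0.019x1 + 0.069x2 s.t.:
  0.02x1 + 0.42x2 ≥ 1   (28-day strength contribution)
  1x2 ≥ 2.02   (binder content)
  x1, x2 ≥ 0.
The optimal basis is {natural pozzolan}; river sand drops out. Binding constraint: 28-day strength contribution.
That vertex is x2 = 2.381.
Cost = 0.069·2.381 = 0.16429.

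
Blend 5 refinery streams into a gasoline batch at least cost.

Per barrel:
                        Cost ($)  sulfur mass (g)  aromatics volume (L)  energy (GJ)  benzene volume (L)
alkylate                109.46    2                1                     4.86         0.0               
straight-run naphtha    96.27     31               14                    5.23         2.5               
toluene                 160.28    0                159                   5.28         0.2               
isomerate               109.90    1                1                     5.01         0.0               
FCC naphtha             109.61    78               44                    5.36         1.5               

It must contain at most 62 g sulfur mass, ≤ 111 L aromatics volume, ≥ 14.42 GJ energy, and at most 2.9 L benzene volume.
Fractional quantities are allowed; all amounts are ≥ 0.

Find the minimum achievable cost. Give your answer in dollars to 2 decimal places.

Let x1 = barrels of alkylate, x2 = barrels of straight-run naphtha, x3 = barrels of toluene, x4 = barrels of isomerate, x5 = barrels of FCC naphtha.
Minimize 109.46x1 + 96.27x2 + 160.28x3 + 109.9x4 + 109.61x5 subject to:
  2x1 + 31x2 + 1x4 + 78x5 ≤ 62   (sulfur mass)
  1x1 + 14x2 + 159x3 + 1x4 + 44x5 ≤ 111   (aromatics volume)
  4.86x1 + 5.23x2 + 5.28x3 + 5.01x4 + 5.36x5 ≥ 14.42   (energy)
  2.5x2 + 0.2x3 + 1.5x5 ≤ 2.9   (benzene volume)
  x1, x2, x3, x4, x5 ≥ 0.
The optimal basis is {straight-run naphtha, isomerate}; alkylate, toluene, FCC naphtha drop out. There the energy and benzene volume constraints are tight.
Solving gives x2 = 1.16, x4 = 1.6673.
Total cost: 96.27·1.16 + 109.9·1.6673 = 294.9095.

$294.91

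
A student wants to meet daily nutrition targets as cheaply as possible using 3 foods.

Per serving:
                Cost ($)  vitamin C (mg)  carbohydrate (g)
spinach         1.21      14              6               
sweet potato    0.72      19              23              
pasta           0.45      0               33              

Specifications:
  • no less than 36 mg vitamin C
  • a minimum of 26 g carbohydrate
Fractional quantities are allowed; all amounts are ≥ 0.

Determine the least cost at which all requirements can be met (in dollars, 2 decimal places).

$1.36

Let x1 = servings of spinach, x2 = servings of sweet potato, x3 = servings of pasta.
min 1.21x1 + 0.72x2 + 0.45x3 s.t.:
  14x1 + 19x2 ≥ 36   (vitamin C)
  6x1 + 23x2 + 33x3 ≥ 26   (carbohydrate)
  x1, x2, x3 ≥ 0.
The optimal basis is {sweet potato}; spinach, pasta drop out. The vitamin C requirement is met with equality.
That vertex is x2 = 1.895.
Cost = 0.72·1.895 = 1.3644.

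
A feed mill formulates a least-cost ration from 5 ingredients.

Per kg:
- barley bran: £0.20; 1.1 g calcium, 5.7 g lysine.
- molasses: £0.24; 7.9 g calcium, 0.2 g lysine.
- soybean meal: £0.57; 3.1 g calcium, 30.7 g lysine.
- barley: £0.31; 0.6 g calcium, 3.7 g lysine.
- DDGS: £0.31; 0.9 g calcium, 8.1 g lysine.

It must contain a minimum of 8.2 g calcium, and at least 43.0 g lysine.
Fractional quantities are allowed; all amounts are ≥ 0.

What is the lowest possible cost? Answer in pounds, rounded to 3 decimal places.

This is a linear program. Let x1 = kg of barley bran, x2 = kg of molasses, x3 = kg of soybean meal, x4 = kg of barley, x5 = kg of DDGS.
min 0.2x1 + 0.24x2 + 0.57x3 + 0.31x4 + 0.31x5 subject to:
  1.1x1 + 7.9x2 + 3.1x3 + 0.6x4 + 0.9x5 ≥ 8.2   (calcium)
  5.7x1 + 0.2x2 + 30.7x3 + 3.7x4 + 8.1x5 ≥ 43   (lysine)
  x1, x2, x3, x4, x5 ≥ 0.
The optimal basis is {molasses, soybean meal}; barley bran, barley, DDGS drop out. The calcium and lysine requirements are met with equality.
So molasses = 0.4896 kg, soybean meal = 1.397 kg.
Cost = 0.24·0.4896 + 0.57·1.397 = 0.91379.

£0.914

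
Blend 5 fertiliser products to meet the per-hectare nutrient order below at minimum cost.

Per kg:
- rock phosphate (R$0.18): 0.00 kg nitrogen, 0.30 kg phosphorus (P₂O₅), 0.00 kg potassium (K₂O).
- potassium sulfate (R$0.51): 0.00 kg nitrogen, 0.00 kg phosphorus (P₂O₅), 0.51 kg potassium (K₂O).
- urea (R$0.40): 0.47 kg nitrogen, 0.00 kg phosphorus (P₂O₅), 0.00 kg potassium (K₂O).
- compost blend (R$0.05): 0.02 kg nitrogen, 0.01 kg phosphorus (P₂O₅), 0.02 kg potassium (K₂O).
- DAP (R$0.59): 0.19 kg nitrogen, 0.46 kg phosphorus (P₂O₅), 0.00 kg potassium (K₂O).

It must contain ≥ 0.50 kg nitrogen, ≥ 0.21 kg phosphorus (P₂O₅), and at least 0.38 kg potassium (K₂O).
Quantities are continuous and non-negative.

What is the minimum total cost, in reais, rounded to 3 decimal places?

R$0.932

Let x1 = kg of rock phosphate, x2 = kg of potassium sulfate, x3 = kg of urea, x4 = kg of compost blend, x5 = kg of DAP.
Minimise 0.18x1 + 0.51x2 + 0.4x3 + 0.05x4 + 0.59x5 s.t.:
  0.47x3 + 0.02x4 + 0.19x5 ≥ 0.5   (nitrogen)
  0.3x1 + 0.01x4 + 0.46x5 ≥ 0.21   (phosphorus (P₂O₅))
  0.51x2 + 0.02x4 ≥ 0.38   (potassium (K₂O))
  x1, x2, x3, x4, x5 ≥ 0.
The cheapest feasible vertex uses only rock phosphate, potassium sulfate, urea; compost blend, DAP are not used. There the nitrogen, phosphorus (P₂O₅), potassium (K₂O) constraints are tight.
Optimal quantities: rock phosphate = 0.7 kg, potassium sulfate = 0.7451 kg, urea = 1.064 kg.
Total cost: 0.18·0.7 + 0.51·0.7451 + 0.4·1.064 = 0.93160.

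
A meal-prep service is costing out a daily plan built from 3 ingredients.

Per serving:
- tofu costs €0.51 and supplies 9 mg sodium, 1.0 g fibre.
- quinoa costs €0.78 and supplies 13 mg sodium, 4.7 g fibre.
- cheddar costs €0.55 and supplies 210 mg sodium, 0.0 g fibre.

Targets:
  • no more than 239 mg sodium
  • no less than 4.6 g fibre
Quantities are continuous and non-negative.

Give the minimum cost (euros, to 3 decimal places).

Let x1 = servings of tofu, x2 = servings of quinoa, x3 = servings of cheddar.
Minimize 0.51x1 + 0.78x2 + 0.55x3 with:
  9x1 + 13x2 + 210x3 ≤ 239   (sodium)
  1x1 + 4.7x2 ≥ 4.6   (fibre)
  x1, x2, x3 ≥ 0.
The optimal basis is {quinoa}; tofu, cheddar drop out. The fibre requirement is met with equality.
So quinoa = 0.9787 servings.
Hence cost = 0.78·0.9787 = €0.76339.

€0.763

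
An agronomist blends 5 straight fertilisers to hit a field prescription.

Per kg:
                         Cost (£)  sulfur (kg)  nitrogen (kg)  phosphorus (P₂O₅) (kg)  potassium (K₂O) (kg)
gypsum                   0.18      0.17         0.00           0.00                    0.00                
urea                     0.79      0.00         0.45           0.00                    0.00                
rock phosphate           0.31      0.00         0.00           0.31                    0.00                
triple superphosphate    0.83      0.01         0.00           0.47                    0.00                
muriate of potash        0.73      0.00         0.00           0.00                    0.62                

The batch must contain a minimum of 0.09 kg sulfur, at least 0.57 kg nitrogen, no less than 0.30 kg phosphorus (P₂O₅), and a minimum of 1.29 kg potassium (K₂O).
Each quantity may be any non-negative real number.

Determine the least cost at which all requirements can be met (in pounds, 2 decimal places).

This is a linear program. Let x1 = kg of gypsum, x2 = kg of urea, x3 = kg of rock phosphate, x4 = kg of triple superphosphate, x5 = kg of muriate of potash.
Minimise 0.18x1 + 0.79x2 + 0.31x3 + 0.83x4 + 0.73x5 subject to:
  0.17x1 + 0.01x4 ≥ 0.09   (sulfur)
  0.45x2 ≥ 0.57   (nitrogen)
  0.31x3 + 0.47x4 ≥ 0.3   (phosphorus (P₂O₅))
  0.62x5 ≥ 1.29   (potassium (K₂O))
  x1, x2, x3, x4, x5 ≥ 0.
The cheapest feasible vertex uses only gypsum, urea, rock phosphate, muriate of potash; triple superphosphate is not used. Binding constraints: sulfur, nitrogen, phosphorus (P₂O₅), potassium (K₂O).
Solving gives x1 = 0.52941, x2 = 1.2667, x3 = 0.96774, x5 = 2.0806.
Objective = 0.18·0.52941 + 0.79·1.2667 + 0.31·0.96774 + 0.73·2.0806 = 2.9148.

£2.91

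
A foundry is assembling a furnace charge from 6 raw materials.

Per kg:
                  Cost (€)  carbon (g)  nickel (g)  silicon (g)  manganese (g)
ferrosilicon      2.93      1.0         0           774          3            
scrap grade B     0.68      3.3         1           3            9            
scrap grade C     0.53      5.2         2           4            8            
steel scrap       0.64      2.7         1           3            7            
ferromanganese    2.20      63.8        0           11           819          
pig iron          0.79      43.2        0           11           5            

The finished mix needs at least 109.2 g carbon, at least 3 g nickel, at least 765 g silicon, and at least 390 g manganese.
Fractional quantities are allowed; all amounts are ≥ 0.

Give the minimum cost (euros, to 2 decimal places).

€5.88

Let x1 = kg of ferrosilicon, x2 = kg of scrap grade B, x3 = kg of scrap grade C, x4 = kg of steel scrap, x5 = kg of ferromanganese, x6 = kg of pig iron.
Minimise 2.93x1 + 0.68x2 + 0.53x3 + 0.64x4 + 2.2x5 + 0.79x6 subject to:
  1x1 + 3.3x2 + 5.2x3 + 2.7x4 + 63.8x5 + 43.2x6 ≥ 109.2   (carbon)
  1x2 + 2x3 + 1x4 ≥ 3   (nickel)
  774x1 + 3x2 + 4x3 + 3x4 + 11x5 + 11x6 ≥ 765   (silicon)
  3x1 + 9x2 + 8x3 + 7x4 + 819x5 + 5x6 ≥ 390   (manganese)
  x1, x2, x3, x4, x5, x6 ≥ 0.
The optimal basis is {ferrosilicon, scrap grade C, ferromanganese, pig iron}; scrap grade B, steel scrap drop out. The carbon, nickel, silicon, manganese requirements are met with equality.
Solving gives x1 = 0.9506, x3 = 1.5, x5 = 0.4479, x6 = 1.664.
Objective = 2.93·0.9506 + 0.53·1.5 + 2.2·0.4479 + 0.79·1.664 = 5.8802.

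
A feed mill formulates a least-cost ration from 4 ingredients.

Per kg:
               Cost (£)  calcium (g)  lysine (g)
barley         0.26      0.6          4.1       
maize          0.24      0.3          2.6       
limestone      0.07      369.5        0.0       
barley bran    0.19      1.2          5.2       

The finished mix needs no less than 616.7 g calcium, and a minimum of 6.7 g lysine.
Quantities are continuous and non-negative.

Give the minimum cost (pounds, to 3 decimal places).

Let x1 = kg of barley, x2 = kg of maize, x3 = kg of limestone, x4 = kg of barley bran.
min 0.26x1 + 0.24x2 + 0.07x3 + 0.19x4 with:
  0.6x1 + 0.3x2 + 369.5x3 + 1.2x4 ≥ 616.7   (calcium)
  4.1x1 + 2.6x2 + 5.2x4 ≥ 6.7   (lysine)
  x1, x2, x3, x4 ≥ 0.
The optimal basis is {limestone, barley bran}; barley, maize drop out. The calcium and lysine requirements are met with equality.
Optimal quantities: limestone = 1.665 kg, barley bran = 1.288 kg.
Cost = 0.07·1.665 + 0.19·1.288 = 0.36127.

£0.361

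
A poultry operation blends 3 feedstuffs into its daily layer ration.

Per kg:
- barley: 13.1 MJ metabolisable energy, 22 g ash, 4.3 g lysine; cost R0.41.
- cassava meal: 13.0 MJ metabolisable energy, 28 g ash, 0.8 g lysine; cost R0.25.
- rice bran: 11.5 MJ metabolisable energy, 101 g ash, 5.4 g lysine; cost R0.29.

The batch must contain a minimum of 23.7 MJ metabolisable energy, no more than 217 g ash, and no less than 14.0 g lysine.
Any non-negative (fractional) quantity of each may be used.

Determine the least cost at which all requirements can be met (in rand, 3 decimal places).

R0.889

Let x1 = kg of barley, x2 = kg of cassava meal, x3 = kg of rice bran.
Minimize 0.41x1 + 0.25x2 + 0.29x3 with:
  13.1x1 + 13x2 + 11.5x3 ≥ 23.7   (metabolisable energy)
  22x1 + 28x2 + 101x3 ≤ 217   (ash)
  4.3x1 + 0.8x2 + 5.4x3 ≥ 14   (lysine)
  x1, x2, x3 ≥ 0.
The optimal basis is {barley, rice bran}; cassava meal drops out. There the ash and lysine constraints are tight.
That vertex is x1 = 0.7677, x3 = 1.981.
Hence cost = 0.41·0.7677 + 0.29·1.981 = R0.88925.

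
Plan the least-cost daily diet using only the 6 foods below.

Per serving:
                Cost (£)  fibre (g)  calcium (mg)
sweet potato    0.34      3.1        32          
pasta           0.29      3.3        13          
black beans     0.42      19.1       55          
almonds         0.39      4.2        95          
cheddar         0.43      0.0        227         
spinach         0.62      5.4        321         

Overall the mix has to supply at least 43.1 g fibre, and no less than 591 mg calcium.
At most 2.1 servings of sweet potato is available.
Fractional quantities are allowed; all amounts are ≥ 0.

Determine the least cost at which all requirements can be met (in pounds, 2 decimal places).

£1.71

Treat it as an LP. Let x1 = servings of sweet potato, x2 = servings of pasta, x3 = servings of black beans, x4 = servings of almonds, x5 = servings of cheddar, x6 = servings of spinach.
min 0.34x1 + 0.29x2 + 0.42x3 + 0.39x4 + 0.43x5 + 0.62x6 subject to:
  3.1x1 + 3.3x2 + 19.1x3 + 4.2x4 + 5.4x6 ≥ 43.1   (fibre)
  32x1 + 13x2 + 55x3 + 95x4 + 227x5 + 321x6 ≥ 591   (calcium)
  x1 ≤ 2.1
  x1, x2, x3, x4, x5, x6 ≥ 0.
The optimal basis is {black beans, spinach}; sweet potato, pasta, almonds, cheddar drop out. The fibre and calcium requirements are met with equality.
That vertex is x3 = 1.824, x6 = 1.529.
Objective = 0.42·1.824 + 0.62·1.529 = 1.7141.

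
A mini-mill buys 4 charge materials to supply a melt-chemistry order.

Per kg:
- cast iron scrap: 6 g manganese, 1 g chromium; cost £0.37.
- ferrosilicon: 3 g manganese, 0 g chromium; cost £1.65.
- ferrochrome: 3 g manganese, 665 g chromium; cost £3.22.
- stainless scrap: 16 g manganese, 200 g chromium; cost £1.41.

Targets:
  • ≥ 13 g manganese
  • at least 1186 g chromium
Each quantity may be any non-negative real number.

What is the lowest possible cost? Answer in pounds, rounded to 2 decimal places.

£5.97

Let x1 = kg of cast iron scrap, x2 = kg of ferrosilicon, x3 = kg of ferrochrome, x4 = kg of stainless scrap.
Minimize 0.37x1 + 1.65x2 + 3.22x3 + 1.41x4 with:
  6x1 + 3x2 + 3x3 + 16x4 ≥ 13   (manganese)
  1x1 + 665x3 + 200x4 ≥ 1186   (chromium)
  x1, x2, x3, x4 ≥ 0.
At the optimum only ferrochrome, stainless scrap are positive (cast iron scrap, ferrosilicon = 0). The manganese and chromium requirements are met with equality.
Optimal quantities: ferrochrome = 1.631 kg, stainless scrap = 0.5067 kg.
Cost = 3.22·1.631 + 1.41·0.5067 = 5.9663.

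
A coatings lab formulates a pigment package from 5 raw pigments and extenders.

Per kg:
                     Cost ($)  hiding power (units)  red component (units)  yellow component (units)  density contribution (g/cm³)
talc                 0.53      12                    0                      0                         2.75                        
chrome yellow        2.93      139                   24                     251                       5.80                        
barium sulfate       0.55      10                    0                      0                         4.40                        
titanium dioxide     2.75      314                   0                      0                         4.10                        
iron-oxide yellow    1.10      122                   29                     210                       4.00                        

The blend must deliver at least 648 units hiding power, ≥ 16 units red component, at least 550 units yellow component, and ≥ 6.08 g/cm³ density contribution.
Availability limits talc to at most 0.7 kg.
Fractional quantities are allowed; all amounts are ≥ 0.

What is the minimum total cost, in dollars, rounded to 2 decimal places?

$5.76

Treat it as an LP. Let x1 = kg of talc, x2 = kg of chrome yellow, x3 = kg of barium sulfate, x4 = kg of titanium dioxide, x5 = kg of iron-oxide yellow.
Minimise 0.53x1 + 2.93x2 + 0.55x3 + 2.75x4 + 1.1x5 s.t.:
  12x1 + 139x2 + 10x3 + 314x4 + 122x5 ≥ 648   (hiding power)
  24x2 + 29x5 ≥ 16   (red component)
  251x2 + 210x5 ≥ 550   (yellow component)
  2.75x1 + 5.8x2 + 4.4x3 + 4.1x4 + 4x5 ≥ 6.08   (density contribution)
  x1 ≤ 0.7
  x1, x2, x3, x4, x5 ≥ 0.
The optimal basis is {titanium dioxide, iron-oxide yellow}; talc, chrome yellow, barium sulfate drop out. Binding constraints: hiding power and yellow component.
So titanium dioxide = 1.046 kg, iron-oxide yellow = 2.619 kg.
Total cost: 2.75·1.046 + 1.1·2.619 = 5.7574.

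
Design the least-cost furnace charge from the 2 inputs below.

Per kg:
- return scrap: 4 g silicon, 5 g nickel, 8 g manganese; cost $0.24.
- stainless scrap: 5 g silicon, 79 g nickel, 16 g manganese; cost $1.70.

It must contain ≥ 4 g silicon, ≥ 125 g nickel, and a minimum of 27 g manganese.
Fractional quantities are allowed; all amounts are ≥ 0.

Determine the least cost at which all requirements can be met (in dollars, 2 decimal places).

Set it up as a linear program. Let x1 = kg of return scrap, x2 = kg of stainless scrap.
Minimize 0.24x1 + 1.7x2 subject to:
  4x1 + 5x2 ≥ 4   (silicon)
  5x1 + 79x2 ≥ 125   (nickel)
  8x1 + 16x2 ≥ 27   (manganese)
  x1, x2 ≥ 0.
Both inputs are positive at the optimum. The nickel and manganese requirements are met with equality.
That vertex is x1 = 0.2409, x2 = 1.567.
Objective = 0.24·0.2409 + 1.7·1.567 = 2.7217.

$2.72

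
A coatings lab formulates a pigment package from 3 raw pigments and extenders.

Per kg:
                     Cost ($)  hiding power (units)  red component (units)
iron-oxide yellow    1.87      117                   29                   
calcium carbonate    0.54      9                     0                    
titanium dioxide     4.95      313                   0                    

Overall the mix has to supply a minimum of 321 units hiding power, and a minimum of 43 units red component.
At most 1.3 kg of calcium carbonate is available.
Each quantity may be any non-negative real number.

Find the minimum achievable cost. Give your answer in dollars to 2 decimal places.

Set it up as a linear program. Let x1 = kg of iron-oxide yellow, x2 = kg of calcium carbonate, x3 = kg of titanium dioxide.
min 1.87x1 + 0.54x2 + 4.95x3 with:
  117x1 + 9x2 + 313x3 ≥ 321   (hiding power)
  29x1 ≥ 43   (red component)
  x2 ≤ 1.3
  x1, x2, x3 ≥ 0.
The minimum-cost mix takes nothing from calcium carbonate — only iron-oxide yellow, titanium dioxide. Binding constraints: hiding power and red component.
Solving gives x1 = 1.483, x3 = 0.4713.
Cost = 1.87·1.483 + 4.95·0.4713 = 5.1061.

$5.11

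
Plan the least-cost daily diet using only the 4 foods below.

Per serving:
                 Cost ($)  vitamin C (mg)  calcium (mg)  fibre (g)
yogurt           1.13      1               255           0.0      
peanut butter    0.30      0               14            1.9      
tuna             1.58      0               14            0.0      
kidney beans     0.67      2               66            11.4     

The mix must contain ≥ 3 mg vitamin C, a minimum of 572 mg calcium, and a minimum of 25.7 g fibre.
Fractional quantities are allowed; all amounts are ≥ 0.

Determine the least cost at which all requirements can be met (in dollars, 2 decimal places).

This is a linear program. Let x1 = servings of yogurt, x2 = servings of peanut butter, x3 = servings of tuna, x4 = servings of kidney beans.
Minimise 1.13x1 + 0.3x2 + 1.58x3 + 0.67x4 with:
  1x1 + 2x4 ≥ 3   (vitamin C)
  255x1 + 14x2 + 14x3 + 66x4 ≥ 572   (calcium)
  1.9x2 + 11.4x4 ≥ 25.7   (fibre)
  x1, x2, x3, x4 ≥ 0.
The minimum-cost mix takes nothing from peanut butter, tuna — only yogurt, kidney beans. There the calcium and fibre constraints are tight.
Optimal quantities: yogurt = 1.66 servings, kidney beans = 2.254 servings.
Objective = 1.13·1.66 + 0.67·2.254 = 3.3860.

$3.39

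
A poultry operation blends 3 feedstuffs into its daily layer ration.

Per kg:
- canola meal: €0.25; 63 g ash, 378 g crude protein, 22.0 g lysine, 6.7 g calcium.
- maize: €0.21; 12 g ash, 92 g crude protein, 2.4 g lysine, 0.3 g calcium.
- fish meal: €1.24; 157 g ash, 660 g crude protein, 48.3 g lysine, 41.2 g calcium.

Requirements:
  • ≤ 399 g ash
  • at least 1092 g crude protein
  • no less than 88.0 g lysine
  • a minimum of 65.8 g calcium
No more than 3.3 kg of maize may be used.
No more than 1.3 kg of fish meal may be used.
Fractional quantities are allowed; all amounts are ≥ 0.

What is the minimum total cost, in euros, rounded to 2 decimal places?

Let x1 = kg of canola meal, x2 = kg of maize, x3 = kg of fish meal.
Minimize 0.25x1 + 0.21x2 + 1.24x3 with:
  63x1 + 12x2 + 157x3 ≤ 399   (ash)
  378x1 + 92x2 + 660x3 ≥ 1092   (crude protein)
  22x1 + 2.4x2 + 48.3x3 ≥ 88   (lysine)
  6.7x1 + 0.3x2 + 41.2x3 ≥ 65.8   (calcium)
  x2 ≤ 3.3
  x3 ≤ 1.3
  x1, x2, x3 ≥ 0.
At the optimum only canola meal, fish meal are positive (maize = 0). The calcium and the fish meal cap requirements are met with equality.
That vertex is x1 = 1.827, x3 = 1.3.
Cost = 0.25·1.827 + 1.24·1.3 = 2.0688.

€2.07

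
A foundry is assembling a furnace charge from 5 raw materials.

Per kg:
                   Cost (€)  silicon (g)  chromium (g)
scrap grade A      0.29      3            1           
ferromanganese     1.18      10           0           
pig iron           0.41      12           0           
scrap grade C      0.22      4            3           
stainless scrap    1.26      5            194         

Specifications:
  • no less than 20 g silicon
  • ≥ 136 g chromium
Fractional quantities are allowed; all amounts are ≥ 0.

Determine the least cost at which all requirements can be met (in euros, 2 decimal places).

Treat it as an LP. Let x1 = kg of scrap grade A, x2 = kg of ferromanganese, x3 = kg of pig iron, x4 = kg of scrap grade C, x5 = kg of stainless scrap.
Minimize 0.29x1 + 1.18x2 + 0.41x3 + 0.22x4 + 1.26x5 subject to:
  3x1 + 10x2 + 12x3 + 4x4 + 5x5 ≥ 20   (silicon)
  1x1 + 3x4 + 194x5 ≥ 136   (chromium)
  x1, x2, x3, x4, x5 ≥ 0.
The cheapest feasible vertex uses only pig iron, stainless scrap; scrap grade A, ferromanganese, scrap grade C are not used. There the silicon and chromium constraints are tight.
Optimal quantities: pig iron = 1.375 kg, stainless scrap = 0.701 kg.
Hence cost = 0.41·1.375 + 1.26·0.701 = €1.4470.

€1.45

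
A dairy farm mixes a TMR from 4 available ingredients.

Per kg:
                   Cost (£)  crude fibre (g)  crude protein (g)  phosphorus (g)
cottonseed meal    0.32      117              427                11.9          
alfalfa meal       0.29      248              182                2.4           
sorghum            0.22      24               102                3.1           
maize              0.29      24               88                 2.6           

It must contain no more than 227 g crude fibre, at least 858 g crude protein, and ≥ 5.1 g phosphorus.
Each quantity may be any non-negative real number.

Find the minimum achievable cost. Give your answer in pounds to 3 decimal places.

Treat it as an LP. Let x1 = kg of cottonseed meal, x2 = kg of alfalfa meal, x3 = kg of sorghum, x4 = kg of maize.
min 0.32x1 + 0.29x2 + 0.22x3 + 0.29x4 subject to:
  117x1 + 248x2 + 24x3 + 24x4 ≤ 227   (crude fibre)
  427x1 + 182x2 + 102x3 + 88x4 ≥ 858   (crude protein)
  11.9x1 + 2.4x2 + 3.1x3 + 2.6x4 ≥ 5.1   (phosphorus)
  x1, x2, x3, x4 ≥ 0.
The cheapest feasible vertex uses only cottonseed meal, sorghum; alfalfa meal, maize are not used. The crude fibre and crude protein requirements are met with equality.
So cottonseed meal = 1.52 kg, sorghum = 2.05 kg.
Cost = 0.32·1.52 + 0.22·2.05 = 0.93740.

£0.937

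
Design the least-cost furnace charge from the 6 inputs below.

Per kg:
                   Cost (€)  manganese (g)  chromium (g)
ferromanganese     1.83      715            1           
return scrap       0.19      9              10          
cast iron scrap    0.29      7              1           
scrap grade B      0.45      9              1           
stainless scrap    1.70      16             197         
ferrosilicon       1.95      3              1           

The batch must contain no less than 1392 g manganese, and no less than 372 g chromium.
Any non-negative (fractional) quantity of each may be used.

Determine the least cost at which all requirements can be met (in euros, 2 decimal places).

€6.68

Let x1 = kg of ferromanganese, x2 = kg of return scrap, x3 = kg of cast iron scrap, x4 = kg of scrap grade B, x5 = kg of stainless scrap, x6 = kg of ferrosilicon.
min 1.83x1 + 0.19x2 + 0.29x3 + 0.45x4 + 1.7x5 + 1.95x6 subject to:
  715x1 + 9x2 + 7x3 + 9x4 + 16x5 + 3x6 ≥ 1392   (manganese)
  1x1 + 10x2 + 1x3 + 1x4 + 197x5 + 1x6 ≥ 372   (chromium)
  x1, x2, x3, x4, x5, x6 ≥ 0.
At the optimum only ferromanganese, stainless scrap are positive (return scrap, cast iron scrap, scrap grade B, ferrosilicon = 0). Binding constraints: manganese and chromium.
That vertex is x1 = 1.905, x5 = 1.879.
Objective = 1.83·1.905 + 1.7·1.879 = 6.6805.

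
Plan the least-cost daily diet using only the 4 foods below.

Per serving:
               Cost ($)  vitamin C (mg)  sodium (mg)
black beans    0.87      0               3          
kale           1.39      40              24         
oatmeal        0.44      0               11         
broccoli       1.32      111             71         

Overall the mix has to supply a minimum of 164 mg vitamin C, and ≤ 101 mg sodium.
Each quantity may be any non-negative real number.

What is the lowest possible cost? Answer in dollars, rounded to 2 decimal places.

$4.20

Let x1 = servings of black beans, x2 = servings of kale, x3 = servings of oatmeal, x4 = servings of broccoli.
min 0.87x1 + 1.39x2 + 0.44x3 + 1.32x4 subject to:
  40x2 + 111x4 ≥ 164   (vitamin C)
  3x1 + 24x2 + 11x3 + 71x4 ≤ 101   (sodium)
  x1, x2, x3, x4 ≥ 0.
At the optimum only kale, broccoli are positive (black beans, oatmeal = 0). Binding constraints: vitamin C and sodium.
Solving gives x2 = 2.46, x4 = 0.5909.
Cost = 1.39·2.46 + 1.32·0.5909 = 4.1994.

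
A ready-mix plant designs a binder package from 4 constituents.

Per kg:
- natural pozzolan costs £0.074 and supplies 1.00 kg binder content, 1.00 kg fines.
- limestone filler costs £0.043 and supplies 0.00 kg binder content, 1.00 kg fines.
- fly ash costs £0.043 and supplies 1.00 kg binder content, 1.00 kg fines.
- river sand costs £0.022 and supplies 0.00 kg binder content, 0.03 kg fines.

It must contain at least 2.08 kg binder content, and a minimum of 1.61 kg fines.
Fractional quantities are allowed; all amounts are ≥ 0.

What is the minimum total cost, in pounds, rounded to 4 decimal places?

£0.0894

Treat it as an LP. Let x1 = kg of natural pozzolan, x2 = kg of limestone filler, x3 = kg of fly ash, x4 = kg of river sand.
min 0.074x1 + 0.043x2 + 0.043x3 + 0.022x4 subject to:
  1x1 + 1x3 ≥ 2.08   (binder content)
  1x1 + 1x2 + 1x3 + 0.03x4 ≥ 1.61   (fines)
  x1, x2, x3, x4 ≥ 0.
The minimum-cost mix takes nothing from natural pozzolan, limestone filler, river sand — only fly ash. The binder content requirement is met with equality.
Solving gives x3 = 2.08.
Hence cost = 0.043·2.08 = £0.089440.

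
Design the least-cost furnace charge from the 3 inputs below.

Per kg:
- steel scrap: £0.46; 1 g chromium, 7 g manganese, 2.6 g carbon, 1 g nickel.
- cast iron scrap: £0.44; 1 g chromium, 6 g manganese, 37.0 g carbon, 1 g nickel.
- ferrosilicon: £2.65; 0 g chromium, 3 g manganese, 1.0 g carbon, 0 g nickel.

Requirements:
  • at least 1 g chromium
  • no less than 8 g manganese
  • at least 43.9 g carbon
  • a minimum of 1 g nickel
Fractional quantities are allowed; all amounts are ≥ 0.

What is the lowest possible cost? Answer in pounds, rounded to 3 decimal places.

Let x1 = kg of steel scrap, x2 = kg of cast iron scrap, x3 = kg of ferrosilicon.
min 0.46x1 + 0.44x2 + 2.65x3 subject to:
  1x1 + 1x2 ≥ 1   (chromium)
  7x1 + 6x2 + 3x3 ≥ 8   (manganese)
  2.6x1 + 37x2 + 1x3 ≥ 43.9   (carbon)
  1x1 + 1x2 ≥ 1   (nickel)
  x1, x2, x3 ≥ 0.
The minimum-cost mix takes nothing from ferrosilicon — only steel scrap, cast iron scrap. The manganese and carbon requirements are met with equality.
So steel scrap = 0.13394 kg, cast iron scrap = 1.1771 kg.
Cost = 0.46·0.13394 + 0.44·1.1771 = 0.57954.

£0.580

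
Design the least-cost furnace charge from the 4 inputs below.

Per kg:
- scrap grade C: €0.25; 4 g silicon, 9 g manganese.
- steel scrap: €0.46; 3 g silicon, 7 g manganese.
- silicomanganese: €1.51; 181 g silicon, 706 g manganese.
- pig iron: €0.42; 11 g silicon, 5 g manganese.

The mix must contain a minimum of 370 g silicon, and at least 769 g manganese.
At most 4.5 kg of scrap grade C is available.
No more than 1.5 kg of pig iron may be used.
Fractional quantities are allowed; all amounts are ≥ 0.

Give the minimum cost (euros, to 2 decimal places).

Treat it as an LP. Let x1 = kg of scrap grade C, x2 = kg of steel scrap, x3 = kg of silicomanganese, x4 = kg of pig iron.
min 0.25x1 + 0.46x2 + 1.51x3 + 0.42x4 with:
  4x1 + 3x2 + 181x3 + 11x4 ≥ 370   (silicon)
  9x1 + 7x2 + 706x3 + 5x4 ≥ 769   (manganese)
  x1 ≤ 4.5
  x4 ≤ 1.5
  x1, x2, x3, x4 ≥ 0.
The optimal basis is {silicomanganese}; scrap grade C, steel scrap, pig iron drop out. Binding constraint: silicon.
Optimal quantities: silicomanganese = 2.044 kg.
Cost = 1.51·2.044 = 3.0864.

€3.09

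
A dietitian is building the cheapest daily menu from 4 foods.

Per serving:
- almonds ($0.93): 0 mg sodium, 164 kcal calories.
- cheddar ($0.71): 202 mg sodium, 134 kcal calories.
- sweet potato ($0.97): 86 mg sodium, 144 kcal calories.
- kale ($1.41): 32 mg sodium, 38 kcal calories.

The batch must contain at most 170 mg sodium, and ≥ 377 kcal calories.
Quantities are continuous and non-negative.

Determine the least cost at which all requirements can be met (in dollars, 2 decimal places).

Treat it as an LP. Let x1 = servings of almonds, x2 = servings of cheddar, x3 = servings of sweet potato, x4 = servings of kale.
Minimize 0.93x1 + 0.71x2 + 0.97x3 + 1.41x4 subject to:
  202x2 + 86x3 + 32x4 ≤ 170   (sodium)
  164x1 + 134x2 + 144x3 + 38x4 ≥ 377   (calories)
  x1, x2, x3, x4 ≥ 0.
The cheapest feasible vertex uses only almonds, cheddar; sweet potato, kale are not used. Binding constraints: sodium and calories.
So almonds = 1.611 servings, cheddar = 0.8416 servings.
Objective = 0.93·1.611 + 0.71·0.8416 = 2.0958.

$2.10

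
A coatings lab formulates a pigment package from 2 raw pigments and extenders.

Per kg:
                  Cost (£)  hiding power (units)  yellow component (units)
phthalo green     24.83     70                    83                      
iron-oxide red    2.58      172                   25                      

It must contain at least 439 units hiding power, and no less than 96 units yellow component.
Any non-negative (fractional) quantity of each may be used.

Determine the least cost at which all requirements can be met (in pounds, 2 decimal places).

This is a linear program. Let x1 = kg of phthalo green, x2 = kg of iron-oxide red.
min 24.83x1 + 2.58x2 s.t.:
  70x1 + 172x2 ≥ 439   (hiding power)
  83x1 + 25x2 ≥ 96   (yellow component)
  x1, x2 ≥ 0.
The cheapest feasible vertex uses only iron-oxide red; phthalo green is not used. There the yellow component constraint is tight.
That vertex is x2 = 3.84.
Cost = 2.58·3.84 = 9.9072.

£9.91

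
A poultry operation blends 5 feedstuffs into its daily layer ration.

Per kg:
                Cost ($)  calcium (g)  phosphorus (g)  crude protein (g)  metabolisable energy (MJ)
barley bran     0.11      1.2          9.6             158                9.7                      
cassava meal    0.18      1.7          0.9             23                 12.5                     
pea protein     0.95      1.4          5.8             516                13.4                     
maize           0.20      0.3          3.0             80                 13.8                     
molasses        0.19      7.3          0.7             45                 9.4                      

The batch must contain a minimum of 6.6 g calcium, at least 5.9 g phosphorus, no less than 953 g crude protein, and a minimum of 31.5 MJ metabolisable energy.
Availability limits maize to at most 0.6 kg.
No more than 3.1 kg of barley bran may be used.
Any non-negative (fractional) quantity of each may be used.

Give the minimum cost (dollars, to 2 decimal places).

Treat it as an LP. Let x1 = kg of barley bran, x2 = kg of cassava meal, x3 = kg of pea protein, x4 = kg of maize, x5 = kg of molasses.
Minimise 0.11x1 + 0.18x2 + 0.95x3 + 0.2x4 + 0.19x5 s.t.:
  1.2x1 + 1.7x2 + 1.4x3 + 0.3x4 + 7.3x5 ≥ 6.6   (calcium)
  9.6x1 + 0.9x2 + 5.8x3 + 3x4 + 0.7x5 ≥ 5.9   (phosphorus)
  158x1 + 23x2 + 516x3 + 80x4 + 45x5 ≥ 953   (crude protein)
  9.7x1 + 12.5x2 + 13.4x3 + 13.8x4 + 9.4x5 ≥ 31.5   (metabolisable energy)
  x4 ≤ 0.6
  x1 ≤ 3.1
  x1, x2, x3, x4, x5 ≥ 0.
The optimal basis is {barley bran, pea protein, molasses}; cassava meal, maize drop out. There the calcium, crude protein, the barley bran cap constraints are tight.
Solving gives x1 = 3.1, x3 = 0.878, x5 = 0.2261.
Hence cost = 0.11·3.1 + 0.95·0.878 + 0.19·0.2261 = $1.2181.

$1.22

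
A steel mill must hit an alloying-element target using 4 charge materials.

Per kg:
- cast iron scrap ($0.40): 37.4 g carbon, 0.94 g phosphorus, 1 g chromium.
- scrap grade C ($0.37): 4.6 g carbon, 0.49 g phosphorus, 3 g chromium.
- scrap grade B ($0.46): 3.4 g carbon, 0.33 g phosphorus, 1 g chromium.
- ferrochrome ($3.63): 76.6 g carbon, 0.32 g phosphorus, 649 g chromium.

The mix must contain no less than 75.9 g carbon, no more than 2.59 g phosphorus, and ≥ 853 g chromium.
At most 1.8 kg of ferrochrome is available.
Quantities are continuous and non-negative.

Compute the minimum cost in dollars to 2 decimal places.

Set it up as a linear program. Let x1 = kg of cast iron scrap, x2 = kg of scrap grade C, x3 = kg of scrap grade B, x4 = kg of ferrochrome.
min 0.4x1 + 0.37x2 + 0.46x3 + 3.63x4 subject to:
  37.4x1 + 4.6x2 + 3.4x3 + 76.6x4 ≥ 75.9   (carbon)
  0.94x1 + 0.49x2 + 0.33x3 + 0.32x4 ≤ 2.59   (phosphorus)
  1x1 + 3x2 + 1x3 + 649x4 ≥ 853   (chromium)
  x4 ≤ 1.8
  x1, x2, x3, x4 ≥ 0.
At the optimum only ferrochrome is positive (cast iron scrap, scrap grade C, scrap grade B = 0). The chromium requirement is met with equality.
Optimal quantities: ferrochrome = 1.314 kg.
Objective = 3.63·1.314 = 4.7698.

$4.77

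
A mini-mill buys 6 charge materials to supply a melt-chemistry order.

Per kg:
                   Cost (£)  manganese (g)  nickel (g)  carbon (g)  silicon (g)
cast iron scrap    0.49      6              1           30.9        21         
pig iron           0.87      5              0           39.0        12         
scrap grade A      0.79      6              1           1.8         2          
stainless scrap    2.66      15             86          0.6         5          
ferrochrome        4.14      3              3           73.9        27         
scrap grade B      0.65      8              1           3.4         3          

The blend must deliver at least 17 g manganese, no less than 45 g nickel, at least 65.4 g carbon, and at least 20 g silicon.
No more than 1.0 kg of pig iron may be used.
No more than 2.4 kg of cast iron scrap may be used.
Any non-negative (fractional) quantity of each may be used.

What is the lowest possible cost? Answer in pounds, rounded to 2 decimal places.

Let x1 = kg of cast iron scrap, x2 = kg of pig iron, x3 = kg of scrap grade A, x4 = kg of stainless scrap, x5 = kg of ferrochrome, x6 = kg of scrap grade B.
Minimize 0.49x1 + 0.87x2 + 0.79x3 + 2.66x4 + 4.14x5 + 0.65x6 with:
  6x1 + 5x2 + 6x3 + 15x4 + 3x5 + 8x6 ≥ 17   (manganese)
  1x1 + 1x3 + 86x4 + 3x5 + 1x6 ≥ 45   (nickel)
  30.9x1 + 39x2 + 1.8x3 + 0.6x4 + 73.9x5 + 3.4x6 ≥ 65.4   (carbon)
  21x1 + 12x2 + 2x3 + 5x4 + 27x5 + 3x6 ≥ 20   (silicon)
  x2 ≤ 1
  x1 ≤ 2.4
  x1, x2, x3, x4, x5, x6 ≥ 0.
At the optimum only cast iron scrap, stainless scrap are positive (pig iron, scrap grade A, ferrochrome, scrap grade B = 0). There the nickel and carbon constraints are tight.
Optimal quantities: cast iron scrap = 2.107 kg, stainless scrap = 0.4988 kg.
Total cost: 0.49·2.107 + 2.66·0.4988 = 2.3592.

£2.36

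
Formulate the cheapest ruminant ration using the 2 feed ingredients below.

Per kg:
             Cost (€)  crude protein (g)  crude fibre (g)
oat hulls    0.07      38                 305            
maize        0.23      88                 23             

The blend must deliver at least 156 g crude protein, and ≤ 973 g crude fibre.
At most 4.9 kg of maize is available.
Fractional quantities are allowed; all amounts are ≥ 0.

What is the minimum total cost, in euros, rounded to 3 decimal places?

Set it up as a linear program. Let x1 = kg of oat hulls, x2 = kg of maize.
min 0.07x1 + 0.23x2 with:
  38x1 + 88x2 ≥ 156   (crude protein)
  305x1 + 23x2 ≤ 973   (crude fibre)
  x2 ≤ 4.9
  x1, x2 ≥ 0.
Both inputs are positive at the optimum. Binding constraints: crude protein and crude fibre.
So oat hulls = 3.159 kg, maize = 0.4085 kg.
Objective = 0.07·3.159 + 0.23·0.4085 = 0.31509.

€0.315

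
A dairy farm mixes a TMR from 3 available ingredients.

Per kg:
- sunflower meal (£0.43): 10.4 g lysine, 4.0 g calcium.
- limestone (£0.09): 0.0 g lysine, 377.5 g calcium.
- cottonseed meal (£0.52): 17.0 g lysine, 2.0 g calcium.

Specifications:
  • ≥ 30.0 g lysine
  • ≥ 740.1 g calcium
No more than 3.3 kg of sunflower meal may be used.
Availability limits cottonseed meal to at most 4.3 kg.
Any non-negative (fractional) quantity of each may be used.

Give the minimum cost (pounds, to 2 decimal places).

Let x1 = kg of sunflower meal, x2 = kg of limestone, x3 = kg of cottonseed meal.
min 0.43x1 + 0.09x2 + 0.52x3 with:
  10.4x1 + 17x3 ≥ 30   (lysine)
  4x1 + 377.5x2 + 2x3 ≥ 740.1   (calcium)
  x1 ≤ 3.3
  x3 ≤ 4.3
  x1, x2, x3 ≥ 0.
The optimal basis is {limestone, cottonseed meal}; sunflower meal drops out. There the lysine and calcium constraints are tight.
So limestone = 1.951 kg, cottonseed meal = 1.765 kg.
Objective = 0.09·1.951 + 0.52·1.765 = 1.0934.

£1.09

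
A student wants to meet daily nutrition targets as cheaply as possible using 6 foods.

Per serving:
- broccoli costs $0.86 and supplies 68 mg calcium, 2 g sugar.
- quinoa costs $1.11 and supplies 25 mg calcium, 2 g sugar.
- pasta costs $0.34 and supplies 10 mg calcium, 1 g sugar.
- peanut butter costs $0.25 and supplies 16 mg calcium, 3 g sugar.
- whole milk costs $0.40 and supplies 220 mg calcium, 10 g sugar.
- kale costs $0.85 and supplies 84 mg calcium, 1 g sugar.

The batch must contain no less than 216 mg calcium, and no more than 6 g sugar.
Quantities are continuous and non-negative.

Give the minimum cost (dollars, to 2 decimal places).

Set it up as a linear program. Let x1 = servings of broccoli, x2 = servings of quinoa, x3 = servings of pasta, x4 = servings of peanut butter, x5 = servings of whole milk, x6 = servings of kale.
Minimise 0.86x1 + 1.11x2 + 0.34x3 + 0.25x4 + 0.4x5 + 0.85x6 s.t.:
  68x1 + 25x2 + 10x3 + 16x4 + 220x5 + 84x6 ≥ 216   (calcium)
  2x1 + 2x2 + 1x3 + 3x4 + 10x5 + 1x6 ≤ 6   (sugar)
  x1, x2, x3, x4, x5, x6 ≥ 0.
The optimal basis is {whole milk, kale}; broccoli, quinoa, pasta, peanut butter drop out. Binding constraints: calcium and sugar.
That vertex is x5 = 0.4645, x6 = 1.355.
Total cost: 0.4·0.4645 + 0.85·1.355 = 1.3376.

$1.34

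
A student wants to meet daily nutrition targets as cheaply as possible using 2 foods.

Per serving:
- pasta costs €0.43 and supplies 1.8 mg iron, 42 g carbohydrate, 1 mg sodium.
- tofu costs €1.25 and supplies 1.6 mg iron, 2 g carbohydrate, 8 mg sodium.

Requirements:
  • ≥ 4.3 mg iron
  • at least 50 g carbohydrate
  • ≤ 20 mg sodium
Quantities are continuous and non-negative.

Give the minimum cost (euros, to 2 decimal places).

This is a linear program. Let x1 = servings of pasta, x2 = servings of tofu.
Minimize 0.43x1 + 1.25x2 s.t.:
  1.8x1 + 1.6x2 ≥ 4.3   (iron)
  42x1 + 2x2 ≥ 50   (carbohydrate)
  1x1 + 8x2 ≤ 20   (sodium)
  x1, x2 ≥ 0.
The optimal basis is {pasta}; tofu drops out. There the iron constraint is tight.
That vertex is x1 = 2.389.
Total cost: 0.43·2.389 = 1.0273.

€1.03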